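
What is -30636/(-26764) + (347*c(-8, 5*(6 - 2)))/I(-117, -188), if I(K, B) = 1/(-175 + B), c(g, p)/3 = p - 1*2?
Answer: -45511465095/6691 ≈ -6.8019e+6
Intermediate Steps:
c(g, p) = -6 + 3*p (c(g, p) = 3*(p - 1*2) = 3*(p - 2) = 3*(-2 + p) = -6 + 3*p)
-30636/(-26764) + (347*c(-8, 5*(6 - 2)))/I(-117, -188) = -30636/(-26764) + (347*(-6 + 3*(5*(6 - 2))))/(1/(-175 - 188)) = -30636*(-1/26764) + (347*(-6 + 3*(5*4)))/(1/(-363)) = 7659/6691 + (347*(-6 + 3*20))/(-1/363) = 7659/6691 + (347*(-6 + 60))*(-363) = 7659/6691 + (347*54)*(-363) = 7659/6691 + 18738*(-363) = 7659/6691 - 6801894 = -45511465095/6691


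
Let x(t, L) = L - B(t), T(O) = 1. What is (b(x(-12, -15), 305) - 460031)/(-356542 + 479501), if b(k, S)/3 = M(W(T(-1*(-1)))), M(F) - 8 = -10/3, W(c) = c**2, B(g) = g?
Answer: -460017/122959 ≈ -3.7412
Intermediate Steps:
x(t, L) = L - t
M(F) = 14/3 (M(F) = 8 - 10/3 = 14/3)
b(k, S) = 14 (b(k, S) = 3*(14/3) = 14)
(b(x(-12, -15), 305) - 460031)/(-356542 + 479501) = (14 - 460031)/(-356542 + 479501) = -460017/122959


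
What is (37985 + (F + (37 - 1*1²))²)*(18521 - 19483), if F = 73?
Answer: -47971092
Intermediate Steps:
(37985 + (F + (37 - 1*1²))²)*(18521 - 19483) = (37985 + (73 + (37 - 1*1²))²)*(18521 - 19483) = (37985 + (73 + (37 - 1*1))²)*(-962) = (37985 + (73 + (37 - 1))²)*(-962) = (37985 + (73 + 36)²)*(-962) = (37985 + 109²)*(-962) = (37985 + 11881)*(-962) = 49866*(-962) = -47971092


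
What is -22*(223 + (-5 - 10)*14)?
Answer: -286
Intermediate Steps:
-22*(223 + (-5 - 10)*14) = -22*(223 - 15*14) = -22*(223 - 210) = -22*13 = -286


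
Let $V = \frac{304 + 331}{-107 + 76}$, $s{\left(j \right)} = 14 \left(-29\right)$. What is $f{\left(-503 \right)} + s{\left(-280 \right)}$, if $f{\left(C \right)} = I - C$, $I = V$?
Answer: $\frac{2372}{31} \approx 76.516$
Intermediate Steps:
$s{\left(j \right)} = -406$
$V = - \frac{635}{31}$ ($V = \frac{635}{-31} = 635 \left(- \frac{1}{31}\right) = - \frac{635}{31} \approx -20.484$)
$I = - \frac{635}{31} \approx -20.484$
$f{\left(C \right)} = - \frac{635}{31} - C$
$f{\left(-503 \right)} + s{\left(-280 \right)} = \left(- \frac{635}{31} - -503\right) - 406 = \left(- \frac{635}{31} + 503\right) - 406 = \frac{14958}{31} - 406 = \frac{2372}{31}$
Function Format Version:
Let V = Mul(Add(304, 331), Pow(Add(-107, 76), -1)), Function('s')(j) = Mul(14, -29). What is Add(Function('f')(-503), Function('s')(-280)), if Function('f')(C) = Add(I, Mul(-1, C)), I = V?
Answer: Rational(2372, 31) ≈ 76.516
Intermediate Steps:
Function('s')(j) = -406
V = Rational(-635, 31) (V = Mul(635, Pow(-31, -1)) = Mul(635, Rational(-1, 31)) = Rational(-635, 31) ≈ -20.484)
I = Rational(-635, 31) ≈ -20.484
Function('f')(C) = Add(Rational(-635, 31), Mul(-1, C))
Add(Function('f')(-503), Function('s')(-280)) = Add(Add(Rational(-635, 31), Mul(-1, -503)), -406) = Add(Add(Rational(-635, 31), 503), -406) = Add(Rational(14958, 31), -406) = Rational(2372, 31)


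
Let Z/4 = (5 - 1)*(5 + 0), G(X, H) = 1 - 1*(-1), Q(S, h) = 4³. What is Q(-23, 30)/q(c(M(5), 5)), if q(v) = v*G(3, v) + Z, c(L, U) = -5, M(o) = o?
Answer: 32/35 ≈ 0.91429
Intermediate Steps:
Q(S, h) = 64
G(X, H) = 2 (G(X, H) = 1 + 1 = 2)
Z = 80 (Z = 4*((5 - 1)*(5 + 0)) = 4*(4*5) = 4*20 = 80)
q(v) = 80 + 2*v (q(v) = v*2 + 80 = 2*v + 80 = 80 + 2*v)
Q(-23, 30)/q(c(M(5), 5)) = 64/(80 + 2*(-5)) = 64/(80 - 10) = 64/70 = 64*(1/70) = 32/35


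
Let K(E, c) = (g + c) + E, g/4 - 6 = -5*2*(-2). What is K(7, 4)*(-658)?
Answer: -75670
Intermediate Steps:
g = 104 (g = 24 + 4*(-5*2*(-2)) = 24 + 4*(-10*(-2)) = 24 + 4*20 = 24 + 80 = 104)
K(E, c) = 104 + E + c (K(E, c) = (104 + c) + E = 104 + E + c)
K(7, 4)*(-658) = (104 + 7 + 4)*(-658) = 115*(-658) = -75670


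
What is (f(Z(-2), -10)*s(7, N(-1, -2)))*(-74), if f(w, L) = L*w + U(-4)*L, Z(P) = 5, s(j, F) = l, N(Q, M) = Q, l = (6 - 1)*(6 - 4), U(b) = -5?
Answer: 0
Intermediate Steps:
l = 10 (l = 5*2 = 10)
s(j, F) = 10
f(w, L) = -5*L + L*w (f(w, L) = L*w - 5*L = -5*L + L*w)
(f(Z(-2), -10)*s(7, N(-1, -2)))*(-74) = (-10*(-5 + 5)*10)*(-74) = (-10*0*10)*(-74) = (0*10)*(-74) = 0*(-74) = 0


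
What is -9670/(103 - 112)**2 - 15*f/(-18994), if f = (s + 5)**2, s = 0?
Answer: -183641605/1538514 ≈ -119.36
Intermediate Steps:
f = 25 (f = (0 + 5)**2 = 5**2 = 25)
-9670/(103 - 112)**2 - 15*f/(-18994) = -9670/(103 - 112)**2 - 15*25/(-18994) = -9670/((-9)**2) - 375*(-1/18994) = -9670/81 + 375/18994 = -183641605/1538514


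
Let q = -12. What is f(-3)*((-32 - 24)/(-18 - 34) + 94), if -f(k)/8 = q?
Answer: 118656/13 ≈ 9127.4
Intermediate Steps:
f(k) = 96 (f(k) = -8*(-12) = 96)
f(-3)*((-32 - 24)/(-18 - 34) + 94) = 96*((-32 - 24)/(-18 - 34) + 94) = 96*(-56/(-52) + 94) = 96*(-56*(-1/52) + 94) = 96*(14/13 + 94) = 96*(1236/13) = 118656/13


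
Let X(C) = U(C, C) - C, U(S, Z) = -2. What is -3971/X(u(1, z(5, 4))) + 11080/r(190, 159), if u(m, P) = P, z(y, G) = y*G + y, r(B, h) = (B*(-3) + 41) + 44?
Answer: 325355/2619 ≈ 124.23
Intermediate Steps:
r(B, h) = 85 - 3*B (r(B, h) = (-3*B + 41) + 44 = (41 - 3*B) + 44 = 85 - 3*B)
z(y, G) = y + G*y (z(y, G) = G*y + y = y + G*y)
X(C) = -2 - C
-3971/X(u(1, z(5, 4))) + 11080/r(190, 159) = -3971/(-2 - 5*(1 + 4)) + 11080/(85 - 3*190) = -3971/(-2 - 5*5) + 11080/(85 - 570) = -3971/(-2 - 1*25) + 11080/(-485) = -3971/(-2 - 25) + 11080*(-1/485) = -3971/(-27) - 2216/97 = -3971*(-1/27) - 2216/97 = 3971/27 - 2216/97 = 325355/2619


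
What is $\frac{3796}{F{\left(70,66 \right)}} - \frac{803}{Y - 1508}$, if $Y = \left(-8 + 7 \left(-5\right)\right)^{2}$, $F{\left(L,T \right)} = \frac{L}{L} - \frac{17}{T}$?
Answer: $\frac{7763039}{1519} \approx 5110.6$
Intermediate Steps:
$F{\left(L,T \right)} = 1 - \frac{17}{T}$
$Y = 1849$ ($Y = \left(-8 - 35\right)^{2} = \left(-43\right)^{2} = 1849$)
$\frac{3796}{F{\left(70,66 \right)}} - \frac{803}{Y - 1508} = \frac{3796}{\frac{1}{66} \left(-17 + 66\right)} - \frac{803}{1849 - 1508} = \frac{3796}{\frac{1}{66} \cdot 49} - \frac{803}{341} = \frac{3796}{\frac{49}{66}} - \frac{73}{31} = 3796 \cdot \frac{66}{49} - \frac{73}{31} = \frac{250536}{49} - \frac{73}{31} = \frac{7763039}{1519}$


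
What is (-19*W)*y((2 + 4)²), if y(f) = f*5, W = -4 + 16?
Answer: -41040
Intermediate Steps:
W = 12
y(f) = 5*f
(-19*W)*y((2 + 4)²) = (-19*12)*(5*(2 + 4)²) = -1140*6² = -1140*36 = -228*180 = -41040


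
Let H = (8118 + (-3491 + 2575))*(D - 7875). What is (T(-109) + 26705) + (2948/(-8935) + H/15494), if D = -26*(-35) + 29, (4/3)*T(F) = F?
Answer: 6478633607121/276877780 ≈ 23399.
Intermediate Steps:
T(F) = 3*F/4
D = 939 (D = 910 + 29 = 939)
H = -49953072 (H = (8118 + (-3491 + 2575))*(939 - 7875) = (8118 - 916)*(-6936) = 7202*(-6936) = -49953072)
(T(-109) + 26705) + (2948/(-8935) + H/15494) = ((3/4)*(-109) + 26705) + (2948/(-8935) - 49953072/15494) = (-327/4 + 26705) + (2948*(-1/8935) - 49953072*1/15494) = 106493/4 + (-2948/8935 - 24976536/7747) = 106493/4 - 223188187316/69219445 = 6478633607121/276877780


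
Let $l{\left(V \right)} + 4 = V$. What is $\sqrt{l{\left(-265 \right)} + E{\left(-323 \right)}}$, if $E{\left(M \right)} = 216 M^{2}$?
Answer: $\sqrt{22534795} \approx 4747.1$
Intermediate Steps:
$l{\left(V \right)} = -4 + V$
$\sqrt{l{\left(-265 \right)} + E{\left(-323 \right)}} = \sqrt{\left(-4 - 265\right) + 216 \left(-323\right)^{2}} = \sqrt{-269 + 216 \cdot 104329} = \sqrt{-269 + 22535064} = \sqrt{22534795}$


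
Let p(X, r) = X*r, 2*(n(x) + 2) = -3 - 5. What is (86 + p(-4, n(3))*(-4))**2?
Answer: 100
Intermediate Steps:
n(x) = -6 (n(x) = -2 + (-3 - 5)/2 = -2 + (1/2)*(-8) = -2 - 4 = -6)
(86 + p(-4, n(3))*(-4))**2 = (86 - 4*(-6)*(-4))**2 = (86 + 24*(-4))**2 = (86 - 96)**2 = (-10)**2 = 100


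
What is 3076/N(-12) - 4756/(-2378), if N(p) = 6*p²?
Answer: 1201/216 ≈ 5.5602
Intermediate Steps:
3076/N(-12) - 4756/(-2378) = 3076/((6*(-12)²)) - 4756/(-2378) = 3076/((6*144)) - 4756*(-1/2378) = 3076/864 + 2 = 3076*(1/864) + 2 = 769/216 + 2 = 1201/216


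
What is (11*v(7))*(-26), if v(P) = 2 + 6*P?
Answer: -12584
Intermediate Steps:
(11*v(7))*(-26) = (11*(2 + 6*7))*(-26) = (11*(2 + 42))*(-26) = (11*44)*(-26) = 484*(-26) = -12584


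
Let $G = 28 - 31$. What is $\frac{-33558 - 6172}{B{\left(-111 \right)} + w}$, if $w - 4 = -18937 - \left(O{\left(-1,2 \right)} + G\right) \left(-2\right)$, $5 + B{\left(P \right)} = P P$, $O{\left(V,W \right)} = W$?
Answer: $\frac{39730}{6619} \approx 6.0024$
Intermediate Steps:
$B{\left(P \right)} = -5 + P^{2}$ ($B{\left(P \right)} = -5 + P P = -5 + P^{2}$)
$G = -3$ ($G = 28 - 31 = -3$)
$w = -18935$ ($w = 4 - \left(18937 + \left(2 - 3\right) \left(-2\right)\right) = 4 - \left(18937 - -2\right) = 4 - 18939 = -18935$)
$\frac{-33558 - 6172}{B{\left(-111 \right)} + w} = \frac{-33558 - 6172}{\left(-5 + \left(-111\right)^{2}\right) - 18935} = - \frac{39730}{\left(-5 + 12321\right) - 18935} = - \frac{39730}{12316 - 18935} = - \frac{39730}{-6619} = \left(-39730\right) \left(- \frac{1}{6619}\right) = \frac{39730}{6619}$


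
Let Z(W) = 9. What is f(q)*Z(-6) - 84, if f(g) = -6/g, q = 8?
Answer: -363/4 ≈ -90.750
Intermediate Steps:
f(q)*Z(-6) - 84 = -6/8*9 - 84 = -6*1/8*9 - 84 = -3/4*9 - 84 = -27/4 - 84 = -363/4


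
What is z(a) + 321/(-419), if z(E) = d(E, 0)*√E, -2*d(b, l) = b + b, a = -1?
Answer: -321/419 + I ≈ -0.76611 + 1.0*I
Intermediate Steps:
d(b, l) = -b (d(b, l) = -(b + b)/2 = -b)
z(E) = -E^(3/2) (z(E) = (-E)*√E = -E^(3/2))
z(a) + 321/(-419) = -(-1)^(3/2) + 321/(-419) = -(-1)*I + 321*(-1/419) = I - 321/419 = -321/419 + I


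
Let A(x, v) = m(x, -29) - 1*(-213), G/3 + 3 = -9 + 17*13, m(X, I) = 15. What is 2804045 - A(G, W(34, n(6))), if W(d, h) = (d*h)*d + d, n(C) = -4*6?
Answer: 2803817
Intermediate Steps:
n(C) = -24
W(d, h) = d + h*d² (W(d, h) = h*d² + d = d + h*d²)
G = 627 (G = -9 + 3*(-9 + 17*13) = -9 + 3*(-9 + 221) = -9 + 3*212 = -9 + 636 = 627)
A(x, v) = 228 (A(x, v) = 15 - 1*(-213) = 15 + 213 = 228)
2804045 - A(G, W(34, n(6))) = 2804045 - 1*228 = 2804045 - 228 = 2803817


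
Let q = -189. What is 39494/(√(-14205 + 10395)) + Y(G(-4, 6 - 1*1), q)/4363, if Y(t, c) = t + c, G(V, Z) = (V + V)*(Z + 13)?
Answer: -333/4363 - 19747*I*√3810/1905 ≈ -0.076324 - 639.84*I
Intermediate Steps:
G(V, Z) = 2*V*(13 + Z) (G(V, Z) = (2*V)*(13 + Z) = 2*V*(13 + Z))
Y(t, c) = c + t
39494/(√(-14205 + 10395)) + Y(G(-4, 6 - 1*1), q)/4363 = 39494/(√(-14205 + 10395)) + (-189 + 2*(-4)*(13 + (6 - 1*1)))/4363 = 39494/(√(-3810)) + (-189 + 2*(-4)*(13 + (6 - 1)))*(1/4363) = 39494/((I*√3810)) + (-189 + 2*(-4)*(13 + 5))*(1/4363) = 39494*(-I*√3810/3810) + (-189 + 2*(-4)*18)*(1/4363) = -19747*I*√3810/1905 + (-189 - 144)*(1/4363) = -19747*I*√3810/1905 - 333*1/4363 = -19747*I*√3810/1905 - 333/4363 = -333/4363 - 19747*I*√3810/1905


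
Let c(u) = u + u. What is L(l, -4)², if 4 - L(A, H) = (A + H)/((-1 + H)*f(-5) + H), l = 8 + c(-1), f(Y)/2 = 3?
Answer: 4761/289 ≈ 16.474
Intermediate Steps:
f(Y) = 6 (f(Y) = 2*3 = 6)
c(u) = 2*u
l = 6 (l = 8 + 2*(-1) = 8 - 2 = 6)
L(A, H) = 4 - (A + H)/(-6 + 7*H) (L(A, H) = 4 - (A + H)/((-1 + H)*6 + H) = 4 - (A + H)/((-6 + 6*H) + H) = 4 - (A + H)/(-6 + 7*H))
L(l, -4)² = ((-24 - 1*6 + 27*(-4))/(-6 + 7*(-4)))² = ((-24 - 6 - 108)/(-6 - 28))² = (-138/(-34))² = (-1/34*(-138))² = (69/17)² = 4761/289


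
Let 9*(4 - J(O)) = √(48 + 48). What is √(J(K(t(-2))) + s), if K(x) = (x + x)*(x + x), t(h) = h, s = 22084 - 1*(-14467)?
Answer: √(328995 - 4*√6)/3 ≈ 191.19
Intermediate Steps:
s = 36551 (s = 22084 + 14467 = 36551)
K(x) = 4*x² (K(x) = (2*x)*(2*x) = 4*x²)
J(O) = 4 - 4*√6/9 (J(O) = 4 - √(48 + 48)/9 = 4 - 4*√6/9)
√(J(K(t(-2))) + s) = √((4 - 4*√6/9) + 36551) = √(36555 - 4*√6/9)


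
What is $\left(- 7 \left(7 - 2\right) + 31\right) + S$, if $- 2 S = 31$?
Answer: $- \frac{39}{2} \approx -19.5$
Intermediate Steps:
$S = - \frac{31}{2}$ ($S = \left(- \frac{1}{2}\right) 31 = - \frac{31}{2} \approx -15.5$)
$\left(- 7 \left(7 - 2\right) + 31\right) + S = \left(- 7 \left(7 - 2\right) + 31\right) - \frac{31}{2} = \left(\left(-7\right) 5 + 31\right) - \frac{31}{2} = \left(-35 + 31\right) - \frac{31}{2} = -4 - \frac{31}{2} = - \frac{39}{2}$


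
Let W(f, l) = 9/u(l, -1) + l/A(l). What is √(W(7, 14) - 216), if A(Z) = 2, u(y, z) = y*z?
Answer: I*√41090/14 ≈ 14.479*I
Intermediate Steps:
W(f, l) = l/2 - 9/l (W(f, l) = 9/((l*(-1))) + l/2 = 9/((-l)) + l*(½) = 9*(-1/l) + l/2 = -9/l + l/2 = l/2 - 9/l)
√(W(7, 14) - 216) = √(((½)*14 - 9/14) - 216) = √((7 - 9*1/14) - 216) = √((7 - 9/14) - 216) = √(89/14 - 216) = √(-2935/14) = I*√41090/14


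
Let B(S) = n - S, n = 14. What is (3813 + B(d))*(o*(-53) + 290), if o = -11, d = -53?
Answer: 3387240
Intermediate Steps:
B(S) = 14 - S
(3813 + B(d))*(o*(-53) + 290) = (3813 + (14 - 1*(-53)))*(-11*(-53) + 290) = (3813 + (14 + 53))*(583 + 290) = (3813 + 67)*873 = 3880*873 = 3387240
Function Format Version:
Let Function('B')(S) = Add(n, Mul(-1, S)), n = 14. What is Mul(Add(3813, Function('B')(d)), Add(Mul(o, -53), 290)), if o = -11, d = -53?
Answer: 3387240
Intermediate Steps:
Function('B')(S) = Add(14, Mul(-1, S))
Mul(Add(3813, Function('B')(d)), Add(Mul(o, -53), 290)) = Mul(Add(3813, Add(14, Mul(-1, -53))), Add(Mul(-11, -53), 290)) = Mul(Add(3813, Add(14, 53)), Add(583, 290)) = Mul(Add(3813, 67), 873) = Mul(3880, 873) = 3387240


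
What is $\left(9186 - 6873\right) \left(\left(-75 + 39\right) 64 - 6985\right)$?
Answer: $-21485457$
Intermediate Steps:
$\left(9186 - 6873\right) \left(\left(-75 + 39\right) 64 - 6985\right) = 2313 \left(\left(-36\right) 64 - 6985\right) = 2313 \left(-2304 - 6985\right) = 2313 \left(-9289\right) = -21485457$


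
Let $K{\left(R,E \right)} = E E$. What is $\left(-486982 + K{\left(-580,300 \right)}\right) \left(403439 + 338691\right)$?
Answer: $-294612251660$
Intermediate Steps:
$K{\left(R,E \right)} = E^{2}$
$\left(-486982 + K{\left(-580,300 \right)}\right) \left(403439 + 338691\right) = \left(-486982 + 300^{2}\right) \left(403439 + 338691\right) = \left(-486982 + 90000\right) 742130 = \left(-396982\right) 742130 = -294612251660$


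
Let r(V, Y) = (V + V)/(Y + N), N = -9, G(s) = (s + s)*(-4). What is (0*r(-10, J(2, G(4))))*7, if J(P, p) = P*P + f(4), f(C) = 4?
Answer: 0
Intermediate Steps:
G(s) = -8*s (G(s) = (2*s)*(-4) = -8*s)
J(P, p) = 4 + P² (J(P, p) = P*P + 4 = P² + 4 = 4 + P²)
r(V, Y) = 2*V/(-9 + Y) (r(V, Y) = (V + V)/(Y - 9) = (2*V)/(-9 + Y) = 2*V/(-9 + Y))
(0*r(-10, J(2, G(4))))*7 = (0*(2*(-10)/(-9 + (4 + 2²))))*7 = (0*(2*(-10)/(-9 + (4 + 4))))*7 = (0*(2*(-10)/(-9 + 8)))*7 = (0*(2*(-10)/(-1)))*7 = (0*(2*(-10)*(-1)))*7 = (0*20)*7 = 0*7 = 0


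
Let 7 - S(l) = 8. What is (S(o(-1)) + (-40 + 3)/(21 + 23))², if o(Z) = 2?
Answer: 6561/1936 ≈ 3.3889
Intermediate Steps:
S(l) = -1 (S(l) = 7 - 1*8 = 7 - 8 = -1)
(S(o(-1)) + (-40 + 3)/(21 + 23))² = (-1 + (-40 + 3)/(21 + 23))² = (-1 - 37/44)² = (-81/44)² = 6561/1936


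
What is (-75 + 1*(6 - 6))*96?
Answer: -7200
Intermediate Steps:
(-75 + 1*(6 - 6))*96 = (-75 + 1*0)*96 = (-75 + 0)*96 = -75*96 = -7200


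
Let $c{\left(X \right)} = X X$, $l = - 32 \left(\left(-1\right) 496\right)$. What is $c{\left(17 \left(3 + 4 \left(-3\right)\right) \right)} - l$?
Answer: $7537$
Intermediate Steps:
$l = 15872$ ($l = \left(-32\right) \left(-496\right) = 15872$)
$c{\left(X \right)} = X^{2}$
$c{\left(17 \left(3 + 4 \left(-3\right)\right) \right)} - l = \left(17 \left(3 + 4 \left(-3\right)\right)\right)^{2} - 15872 = \left(17 \left(3 - 12\right)\right)^{2} - 15872 = \left(17 \left(-9\right)\right)^{2} - 15872 = \left(-153\right)^{2} - 15872 = 23409 - 15872 = 7537$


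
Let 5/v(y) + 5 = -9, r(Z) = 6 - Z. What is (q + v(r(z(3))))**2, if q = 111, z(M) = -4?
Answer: 2399401/196 ≈ 12242.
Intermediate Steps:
v(y) = -5/14 (v(y) = 5/(-5 - 9) = 5/(-14) = 5*(-1/14) = -5/14)
(q + v(r(z(3))))**2 = (111 - 5/14)**2 = (1549/14)**2 = 2399401/196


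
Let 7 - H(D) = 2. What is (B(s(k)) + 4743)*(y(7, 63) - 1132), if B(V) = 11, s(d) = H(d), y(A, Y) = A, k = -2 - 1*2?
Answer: -5348250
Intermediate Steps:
H(D) = 5 (H(D) = 7 - 1*2 = 7 - 2 = 5)
k = -4 (k = -2 - 2 = -4)
s(d) = 5
(B(s(k)) + 4743)*(y(7, 63) - 1132) = (11 + 4743)*(7 - 1132) = 4754*(-1125) = -5348250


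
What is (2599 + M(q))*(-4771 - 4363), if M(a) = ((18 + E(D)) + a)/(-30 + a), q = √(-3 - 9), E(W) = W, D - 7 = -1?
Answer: -901822655/38 + 41103*I*√3/38 ≈ -2.3732e+7 + 1873.5*I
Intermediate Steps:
D = 6 (D = 7 - 1 = 6)
q = 2*I*√3 (q = √(-12) = 2*I*√3 ≈ 3.4641*I)
M(a) = (24 + a)/(-30 + a) (M(a) = ((18 + 6) + a)/(-30 + a) = (24 + a)/(-30 + a))
(2599 + M(q))*(-4771 - 4363) = (2599 + (24 + 2*I*√3)/(-30 + 2*I*√3))*(-4771 - 4363) = (2599 + (24 + 2*I*√3)/(-30 + 2*I*√3))*(-9134) = -23739266 - 9134*(24 + 2*I*√3)/(-30 + 2*I*√3)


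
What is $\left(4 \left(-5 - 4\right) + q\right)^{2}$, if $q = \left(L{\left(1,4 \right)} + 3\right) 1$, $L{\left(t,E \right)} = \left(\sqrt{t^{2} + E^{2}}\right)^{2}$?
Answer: $256$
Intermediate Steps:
$L{\left(t,E \right)} = E^{2} + t^{2}$ ($L{\left(t,E \right)} = \left(\sqrt{E^{2} + t^{2}}\right)^{2} = E^{2} + t^{2}$)
$q = 20$ ($q = \left(\left(4^{2} + 1^{2}\right) + 3\right) 1 = \left(\left(16 + 1\right) + 3\right) 1 = \left(17 + 3\right) 1 = 20 \cdot 1 = 20$)
$\left(4 \left(-5 - 4\right) + q\right)^{2} = \left(4 \left(-5 - 4\right) + 20\right)^{2} = \left(4 \left(-9\right) + 20\right)^{2} = \left(-36 + 20\right)^{2} = \left(-16\right)^{2} = 256$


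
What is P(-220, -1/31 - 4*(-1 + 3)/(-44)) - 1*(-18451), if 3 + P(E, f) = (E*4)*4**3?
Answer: -37872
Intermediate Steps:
P(E, f) = -3 + 256*E (P(E, f) = -3 + (E*4)*4**3 = -3 + (4*E)*64 = -3 + 256*E)
P(-220, -1/31 - 4*(-1 + 3)/(-44)) - 1*(-18451) = (-3 + 256*(-220)) - 1*(-18451) = (-3 - 56320) + 18451 = -56323 + 18451 = -37872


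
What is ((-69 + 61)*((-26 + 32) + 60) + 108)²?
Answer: 176400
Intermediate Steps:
((-69 + 61)*((-26 + 32) + 60) + 108)² = (-8*(6 + 60) + 108)² = (-8*66 + 108)² = (-528 + 108)² = (-420)² = 176400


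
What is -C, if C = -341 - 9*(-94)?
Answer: -505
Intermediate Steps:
C = 505 (C = -341 + 846 = 505)
-C = -1*505 = -505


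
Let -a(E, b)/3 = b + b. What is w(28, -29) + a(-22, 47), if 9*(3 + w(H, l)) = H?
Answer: -2537/9 ≈ -281.89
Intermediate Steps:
a(E, b) = -6*b (a(E, b) = -3*(b + b) = -6*b)
w(H, l) = -3 + H/9
w(28, -29) + a(-22, 47) = (-3 + (⅑)*28) - 6*47 = (-3 + 28/9) - 282 = ⅑ - 282 = -2537/9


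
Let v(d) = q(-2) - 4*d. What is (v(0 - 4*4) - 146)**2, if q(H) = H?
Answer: 7056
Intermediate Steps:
v(d) = -2 - 4*d
(v(0 - 4*4) - 146)**2 = ((-2 - 4*(0 - 4*4)) - 146)**2 = ((-2 - 4*(0 - 16)) - 146)**2 = ((-2 - 4*(-16)) - 146)**2 = ((-2 + 64) - 146)**2 = (62 - 146)**2 = (-84)**2 = 7056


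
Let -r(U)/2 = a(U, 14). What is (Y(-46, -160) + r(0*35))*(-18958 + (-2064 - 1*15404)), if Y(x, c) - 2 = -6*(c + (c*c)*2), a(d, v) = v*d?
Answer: 11155025388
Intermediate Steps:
a(d, v) = d*v
r(U) = -28*U (r(U) = -2*U*14 = -28*U)
Y(x, c) = 2 - 12*c**2 - 6*c (Y(x, c) = 2 - 6*(c + (c*c)*2) = 2 - 6*(c + c**2*2) = 2 - 6*(c + 2*c**2) = 2 + (-12*c**2 - 6*c) = 2 - 12*c**2 - 6*c)
(Y(-46, -160) + r(0*35))*(-18958 + (-2064 - 1*15404)) = ((2 - 12*(-160)**2 - 6*(-160)) - 0*35)*(-18958 + (-2064 - 1*15404)) = ((2 - 12*25600 + 960) - 28*0)*(-18958 + (-2064 - 15404)) = ((2 - 307200 + 960) + 0)*(-18958 - 17468) = (-306238 + 0)*(-36426) = -306238*(-36426) = 11155025388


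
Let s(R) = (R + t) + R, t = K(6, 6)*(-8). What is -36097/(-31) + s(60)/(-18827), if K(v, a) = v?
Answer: 679595987/583637 ≈ 1164.4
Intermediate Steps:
t = -48 (t = 6*(-8) = -48)
s(R) = -48 + 2*R (s(R) = (R - 48) + R = (-48 + R) + R = -48 + 2*R)
-36097/(-31) + s(60)/(-18827) = -36097/(-31) + (-48 + 2*60)/(-18827) = -36097*(-1/31) + (-48 + 120)*(-1/18827) = 36097/31 + 72*(-1/18827) = 36097/31 - 72/18827 = 679595987/583637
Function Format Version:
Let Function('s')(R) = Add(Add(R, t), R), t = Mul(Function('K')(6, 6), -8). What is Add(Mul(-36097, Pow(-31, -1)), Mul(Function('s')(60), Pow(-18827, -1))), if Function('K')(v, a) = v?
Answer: Rational(679595987, 583637) ≈ 1164.4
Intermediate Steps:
t = -48 (t = Mul(6, -8) = -48)
Function('s')(R) = Add(-48, Mul(2, R)) (Function('s')(R) = Add(Add(R, -48), R) = Add(Add(-48, R), R) = Add(-48, Mul(2, R)))
Add(Mul(-36097, Pow(-31, -1)), Mul(Function('s')(60), Pow(-18827, -1))) = Add(Mul(-36097, Pow(-31, -1)), Mul(Add(-48, Mul(2, 60)), Pow(-18827, -1))) = Add(Mul(-36097, Rational(-1, 31)), Mul(Add(-48, 120), Rational(-1, 18827))) = Add(Rational(36097, 31), Mul(72, Rational(-1, 18827))) = Add(Rational(36097, 31), Rational(-72, 18827)) = Rational(679595987, 583637)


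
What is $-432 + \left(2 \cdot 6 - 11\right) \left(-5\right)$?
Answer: $-437$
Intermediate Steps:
$-432 + \left(2 \cdot 6 - 11\right) \left(-5\right) = -432 + \left(12 - 11\right) \left(-5\right) = -432 + 1 \left(-5\right) = -432 - 5 = -437$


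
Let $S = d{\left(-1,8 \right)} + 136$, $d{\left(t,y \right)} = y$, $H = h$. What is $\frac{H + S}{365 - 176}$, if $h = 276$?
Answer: $\frac{20}{9} \approx 2.2222$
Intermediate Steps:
$H = 276$
$S = 144$ ($S = 8 + 136 = 144$)
$\frac{H + S}{365 - 176} = \frac{276 + 144}{365 - 176} = \frac{420}{189} = 420 \cdot \frac{1}{189} = \frac{20}{9}$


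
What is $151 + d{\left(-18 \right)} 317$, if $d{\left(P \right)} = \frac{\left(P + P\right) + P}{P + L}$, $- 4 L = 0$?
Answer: $1102$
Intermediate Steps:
$L = 0$ ($L = \left(- \frac{1}{4}\right) 0 = 0$)
$d{\left(P \right)} = 3$ ($d{\left(P \right)} = \frac{\left(P + P\right) + P}{P + 0} = \frac{2 P + P}{P} = \frac{3 P}{P} = 3$)
$151 + d{\left(-18 \right)} 317 = 151 + 3 \cdot 317 = 151 + 951 = 1102$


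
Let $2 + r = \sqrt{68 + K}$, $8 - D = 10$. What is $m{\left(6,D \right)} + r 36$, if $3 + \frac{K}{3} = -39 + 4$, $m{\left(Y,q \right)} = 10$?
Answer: $-62 + 36 i \sqrt{46} \approx -62.0 + 244.16 i$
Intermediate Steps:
$D = -2$ ($D = 8 - 10 = -2$)
$K = -114$ ($K = -9 + 3 \left(-39 + 4\right) = -9 + 3 \left(-35\right) = -9 - 105 = -114$)
$r = -2 + i \sqrt{46}$ ($r = -2 + \sqrt{68 - 114} = -2 + \sqrt{-46} = -2 + i \sqrt{46} \approx -2.0 + 6.7823 i$)
$m{\left(6,D \right)} + r 36 = 10 + \left(-2 + i \sqrt{46}\right) 36 = 10 - \left(72 - 36 i \sqrt{46}\right) = -62 + 36 i \sqrt{46}$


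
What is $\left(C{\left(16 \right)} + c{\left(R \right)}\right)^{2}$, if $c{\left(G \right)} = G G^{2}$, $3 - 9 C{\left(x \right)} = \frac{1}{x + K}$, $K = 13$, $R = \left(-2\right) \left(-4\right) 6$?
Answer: $\frac{833165017701604}{68121} \approx 1.2231 \cdot 10^{10}$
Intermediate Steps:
$R = 48$ ($R = 8 \cdot 6 = 48$)
$C{\left(x \right)} = \frac{1}{3} - \frac{1}{9 \left(13 + x\right)}$ ($C{\left(x \right)} = \frac{1}{3} - \frac{1}{9 \left(x + 13\right)} = \frac{1}{3} - \frac{1}{9 \left(13 + x\right)}$)
$c{\left(G \right)} = G^{3}$
$\left(C{\left(16 \right)} + c{\left(R \right)}\right)^{2} = \left(\frac{38 + 3 \cdot 16}{9 \left(13 + 16\right)} + 48^{3}\right)^{2} = \left(\frac{38 + 48}{9 \cdot 29} + 110592\right)^{2} = \left(\frac{1}{9} \cdot \frac{1}{29} \cdot 86 + 110592\right)^{2} = \left(\frac{86}{261} + 110592\right)^{2} = \left(\frac{28864598}{261}\right)^{2} = \frac{833165017701604}{68121}$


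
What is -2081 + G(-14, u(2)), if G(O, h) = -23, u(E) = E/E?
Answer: -2104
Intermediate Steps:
u(E) = 1
-2081 + G(-14, u(2)) = -2081 - 23 = -2104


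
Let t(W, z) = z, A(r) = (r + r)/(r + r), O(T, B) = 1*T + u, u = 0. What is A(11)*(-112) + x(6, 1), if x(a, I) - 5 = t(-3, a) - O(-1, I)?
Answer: -100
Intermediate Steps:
O(T, B) = T (O(T, B) = 1*T + 0 = T + 0 = T)
A(r) = 1 (A(r) = (2*r)/((2*r)) = (2*r)*(1/(2*r)) = 1)
x(a, I) = 6 + a (x(a, I) = 5 + (a - 1*(-1)) = 5 + (a + 1) = 5 + (1 + a) = 6 + a)
A(11)*(-112) + x(6, 1) = 1*(-112) + (6 + 6) = -112 + 12 = -100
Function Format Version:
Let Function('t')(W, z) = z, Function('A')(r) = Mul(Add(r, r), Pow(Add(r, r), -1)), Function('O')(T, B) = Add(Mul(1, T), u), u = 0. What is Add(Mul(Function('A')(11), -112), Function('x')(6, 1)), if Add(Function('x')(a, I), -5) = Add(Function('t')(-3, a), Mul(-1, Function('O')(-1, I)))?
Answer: -100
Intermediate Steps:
Function('O')(T, B) = T (Function('O')(T, B) = Add(Mul(1, T), 0) = Add(T, 0) = T)
Function('A')(r) = 1 (Function('A')(r) = Mul(Mul(2, r), Pow(Mul(2, r), -1)) = Mul(Mul(2, r), Mul(Rational(1, 2), Pow(r, -1))) = 1)
Function('x')(a, I) = Add(6, a) (Function('x')(a, I) = Add(5, Add(a, Mul(-1, -1))) = Add(5, Add(a, 1)) = Add(5, Add(1, a)) = Add(6, a))
Add(Mul(Function('A')(11), -112), Function('x')(6, 1)) = Add(Mul(1, -112), Add(6, 6)) = Add(-112, 12) = -100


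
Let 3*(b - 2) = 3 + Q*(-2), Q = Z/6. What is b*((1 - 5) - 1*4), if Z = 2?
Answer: -200/9 ≈ -22.222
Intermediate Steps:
Q = 1/3 (Q = 2/6 = 2*(1/6) = 1/3 ≈ 0.33333)
b = 25/9 (b = 2 + (3 + (1/3)*(-2))/3 = 2 + (3 - 2/3)/3 = 2 + (1/3)*(7/3) = 2 + 7/9 = 25/9 ≈ 2.7778)
b*((1 - 5) - 1*4) = 25*((1 - 5) - 1*4)/9 = 25*(-4 - 4)/9 = (25/9)*(-8) = -200/9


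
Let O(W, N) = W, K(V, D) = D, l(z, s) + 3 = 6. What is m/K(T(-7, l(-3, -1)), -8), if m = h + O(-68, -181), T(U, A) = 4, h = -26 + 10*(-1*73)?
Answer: 103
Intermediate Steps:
l(z, s) = 3 (l(z, s) = -3 + 6 = 3)
h = -756 (h = -26 + 10*(-73) = -26 - 730 = -756)
m = -824 (m = -756 - 68 = -824)
m/K(T(-7, l(-3, -1)), -8) = -824/(-8) = -824*(-1/8) = 103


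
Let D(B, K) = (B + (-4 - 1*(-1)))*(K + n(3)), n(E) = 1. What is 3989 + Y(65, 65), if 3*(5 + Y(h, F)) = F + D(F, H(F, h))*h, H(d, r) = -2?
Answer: 7987/3 ≈ 2662.3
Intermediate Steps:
D(B, K) = (1 + K)*(-3 + B) (D(B, K) = (B + (-4 - 1*(-1)))*(K + 1) = (B + (-4 + 1))*(1 + K) = (B - 3)*(1 + K) = (-3 + B)*(1 + K) = (1 + K)*(-3 + B))
Y(h, F) = -5 + F/3 + h*(3 - F)/3 (Y(h, F) = -5 + (F + (-3 + F - 3*(-2) + F*(-2))*h)/3 = -5 + (F + (-3 + F + 6 - 2*F)*h)/3 = -5 + (F + (3 - F)*h)/3 = -5 + (F + h*(3 - F))/3 = -5 + (F/3 + h*(3 - F)/3) = -5 + F/3 + h*(3 - F)/3)
3989 + Y(65, 65) = 3989 + (-5 + (1/3)*65 + (1/3)*65*(3 - 1*65)) = 3989 + (-5 + 65/3 + (1/3)*65*(3 - 65)) = 3989 + (-5 + 65/3 + (1/3)*65*(-62)) = 3989 + (-5 + 65/3 - 4030/3) = 3989 - 3980/3 = 7987/3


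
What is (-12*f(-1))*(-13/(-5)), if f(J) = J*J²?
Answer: 156/5 ≈ 31.200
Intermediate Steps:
f(J) = J³
(-12*f(-1))*(-13/(-5)) = (-12*(-1)³)*(-13/(-5)) = (-12*(-1))*(-13*(-⅕)) = 12*(13/5) = 156/5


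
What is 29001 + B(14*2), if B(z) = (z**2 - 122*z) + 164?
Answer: 26533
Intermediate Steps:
B(z) = 164 + z**2 - 122*z
29001 + B(14*2) = 29001 + (164 + (14*2)**2 - 1708*2) = 29001 + (164 + 28**2 - 122*28) = 29001 + (164 + 784 - 3416) = 29001 - 2468 = 26533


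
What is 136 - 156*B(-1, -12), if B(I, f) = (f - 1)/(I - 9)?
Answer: -334/5 ≈ -66.800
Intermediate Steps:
B(I, f) = (-1 + f)/(-9 + I)
136 - 156*B(-1, -12) = 136 - 156*(-1 - 12)/(-9 - 1) = 136 - 156*(-13)/(-10) = 136 - (-78)*(-13)/5 = 136 - 156*13/10 = 136 - 1014/5 = -334/5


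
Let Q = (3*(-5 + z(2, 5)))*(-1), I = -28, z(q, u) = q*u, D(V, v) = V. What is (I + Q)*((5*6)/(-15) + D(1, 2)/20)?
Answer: 1677/20 ≈ 83.850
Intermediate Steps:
Q = -15 (Q = (3*(-5 + 2*5))*(-1) = (3*(-5 + 10))*(-1) = (3*5)*(-1) = 15*(-1) = -15)
(I + Q)*((5*6)/(-15) + D(1, 2)/20) = (-28 - 15)*((5*6)/(-15) + 1/20) = -43*(30*(-1/15) + 1*(1/20)) = -43*(-2 + 1/20) = -43*(-39/20) = 1677/20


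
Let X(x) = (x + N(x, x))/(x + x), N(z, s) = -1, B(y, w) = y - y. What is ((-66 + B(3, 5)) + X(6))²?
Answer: 619369/144 ≈ 4301.2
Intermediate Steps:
B(y, w) = 0
X(x) = (-1 + x)/(2*x) (X(x) = (x - 1)/(x + x) = (-1 + x)/((2*x)) = (-1 + x)*(1/(2*x)) = (-1 + x)/(2*x))
((-66 + B(3, 5)) + X(6))² = ((-66 + 0) + (½)*(-1 + 6)/6)² = (-66 + (½)*(⅙)*5)² = (-66 + 5/12)² = (-787/12)² = 619369/144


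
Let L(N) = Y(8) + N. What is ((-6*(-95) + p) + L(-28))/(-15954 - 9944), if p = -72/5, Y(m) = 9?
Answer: -2683/129490 ≈ -0.020720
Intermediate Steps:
p = -72/5 (p = -72*⅕ = -72/5 ≈ -14.400)
L(N) = 9 + N
((-6*(-95) + p) + L(-28))/(-15954 - 9944) = ((-6*(-95) - 72/5) + (9 - 28))/(-15954 - 9944) = ((570 - 72/5) - 19)/(-25898) = (2778/5 - 19)*(-1/25898) = (2683/5)*(-1/25898) = -2683/129490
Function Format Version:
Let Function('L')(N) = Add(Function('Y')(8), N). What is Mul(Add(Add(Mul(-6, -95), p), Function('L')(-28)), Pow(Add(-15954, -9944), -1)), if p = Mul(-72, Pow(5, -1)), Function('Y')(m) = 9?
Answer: Rational(-2683, 129490) ≈ -0.020720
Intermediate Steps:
p = Rational(-72, 5) (p = Mul(-72, Rational(1, 5)) = Rational(-72, 5) ≈ -14.400)
Function('L')(N) = Add(9, N)
Mul(Add(Add(Mul(-6, -95), p), Function('L')(-28)), Pow(Add(-15954, -9944), -1)) = Mul(Add(Add(Mul(-6, -95), Rational(-72, 5)), Add(9, -28)), Pow(Add(-15954, -9944), -1)) = Mul(Add(Add(570, Rational(-72, 5)), -19), Pow(-25898, -1)) = Mul(Add(Rational(2778, 5), -19), Rational(-1, 25898)) = Mul(Rational(2683, 5), Rational(-1, 25898)) = Rational(-2683, 129490)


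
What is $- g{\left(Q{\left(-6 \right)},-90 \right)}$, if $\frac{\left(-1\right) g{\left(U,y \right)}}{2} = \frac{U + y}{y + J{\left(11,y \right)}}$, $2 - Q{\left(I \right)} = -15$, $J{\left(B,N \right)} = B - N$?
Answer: $- \frac{146}{11} \approx -13.273$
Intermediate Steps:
$Q{\left(I \right)} = 17$ ($Q{\left(I \right)} = 2 - -15 = 2 + 15 = 17$)
$g{\left(U,y \right)} = - \frac{2 U}{11} - \frac{2 y}{11}$ ($g{\left(U,y \right)} = - 2 \frac{U + y}{y - \left(-11 + y\right)} = - 2 \frac{U + y}{11} = - 2 \left(U + y\right) \frac{1}{11} = - 2 \left(\frac{U}{11} + \frac{y}{11}\right) = - \frac{2 U}{11} - \frac{2 y}{11}$)
$- g{\left(Q{\left(-6 \right)},-90 \right)} = - (\left(- \frac{2}{11}\right) 17 - - \frac{180}{11}) = - (- \frac{34}{11} + \frac{180}{11}) = \left(-1\right) \frac{146}{11} = - \frac{146}{11}$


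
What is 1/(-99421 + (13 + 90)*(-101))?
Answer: -1/109824 ≈ -9.1055e-6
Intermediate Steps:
1/(-99421 + (13 + 90)*(-101)) = 1/(-99421 + 103*(-101)) = 1/(-99421 - 10403) = 1/(-109824) = -1/109824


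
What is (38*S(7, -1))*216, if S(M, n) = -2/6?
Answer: -2736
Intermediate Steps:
S(M, n) = -⅓ (S(M, n) = -2*⅙ = -⅓)
(38*S(7, -1))*216 = (38*(-⅓))*216 = -38/3*216 = -2736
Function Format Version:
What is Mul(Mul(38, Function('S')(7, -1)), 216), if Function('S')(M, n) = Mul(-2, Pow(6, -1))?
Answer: -2736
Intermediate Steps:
Function('S')(M, n) = Rational(-1, 3) (Function('S')(M, n) = Mul(-2, Rational(1, 6)) = Rational(-1, 3))
Mul(Mul(38, Function('S')(7, -1)), 216) = Mul(Mul(38, Rational(-1, 3)), 216) = Mul(Rational(-38, 3), 216) = -2736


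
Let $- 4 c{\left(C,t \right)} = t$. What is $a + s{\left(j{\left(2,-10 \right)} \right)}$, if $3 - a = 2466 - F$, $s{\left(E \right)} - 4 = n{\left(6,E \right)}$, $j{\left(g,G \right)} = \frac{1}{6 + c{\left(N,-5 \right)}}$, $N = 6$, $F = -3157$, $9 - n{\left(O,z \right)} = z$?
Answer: $- \frac{162607}{29} \approx -5607.1$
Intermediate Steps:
$n{\left(O,z \right)} = 9 - z$
$c{\left(C,t \right)} = - \frac{t}{4}$
$j{\left(g,G \right)} = \frac{4}{29}$ ($j{\left(g,G \right)} = \frac{1}{6 - - \frac{5}{4}} = \frac{1}{6 + \frac{5}{4}} = \frac{1}{\frac{29}{4}} = \frac{4}{29}$)
$s{\left(E \right)} = 13 - E$ ($s{\left(E \right)} = 4 - \left(-9 + E\right) = 13 - E$)
$a = -5620$ ($a = 3 - \left(2466 - -3157\right) = 3 - \left(2466 + 3157\right) = 3 - 5623 = -5620$)
$a + s{\left(j{\left(2,-10 \right)} \right)} = -5620 + \left(13 - \frac{4}{29}\right) = -5620 + \frac{373}{29} = - \frac{162607}{29}$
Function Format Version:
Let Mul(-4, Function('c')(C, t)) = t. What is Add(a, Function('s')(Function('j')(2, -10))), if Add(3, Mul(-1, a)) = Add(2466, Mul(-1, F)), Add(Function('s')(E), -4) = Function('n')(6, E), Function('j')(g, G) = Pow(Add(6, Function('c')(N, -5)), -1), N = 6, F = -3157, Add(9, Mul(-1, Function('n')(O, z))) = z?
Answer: Rational(-162607, 29) ≈ -5607.1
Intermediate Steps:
Function('n')(O, z) = Add(9, Mul(-1, z))
Function('c')(C, t) = Mul(Rational(-1, 4), t)
Function('j')(g, G) = Rational(4, 29) (Function('j')(g, G) = Pow(Add(6, Mul(Rational(-1, 4), -5)), -1) = Pow(Add(6, Rational(5, 4)), -1) = Pow(Rational(29, 4), -1) = Rational(4, 29))
Function('s')(E) = Add(13, Mul(-1, E)) (Function('s')(E) = Add(4, Add(9, Mul(-1, E))) = Add(13, Mul(-1, E)))
a = -5620 (a = Add(3, Mul(-1, Add(2466, Mul(-1, -3157)))) = Add(3, Mul(-1, Add(2466, 3157))) = Add(3, Mul(-1, 5623)) = Add(3, -5623) = -5620)
Add(a, Function('s')(Function('j')(2, -10))) = Add(-5620, Add(13, Mul(-1, Rational(4, 29)))) = Add(-5620, Add(13, Rational(-4, 29))) = Add(-5620, Rational(373, 29)) = Rational(-162607, 29)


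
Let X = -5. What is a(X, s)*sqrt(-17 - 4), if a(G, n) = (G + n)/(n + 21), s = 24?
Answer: 19*I*sqrt(21)/45 ≈ 1.9349*I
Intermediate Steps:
a(G, n) = (G + n)/(21 + n)
a(X, s)*sqrt(-17 - 4) = ((-5 + 24)/(21 + 24))*sqrt(-17 - 4) = (19/45)*sqrt(-21) = ((1/45)*19)*(I*sqrt(21)) = 19*(I*sqrt(21))/45 = 19*I*sqrt(21)/45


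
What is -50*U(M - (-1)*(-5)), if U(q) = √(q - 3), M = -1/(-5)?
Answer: -10*I*√195 ≈ -139.64*I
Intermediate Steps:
M = ⅕ (M = -1*(-⅕) = ⅕ ≈ 0.20000)
U(q) = √(-3 + q)
-50*U(M - (-1)*(-5)) = -50*√(-3 + (⅕ - (-1)*(-5))) = -50*√(-3 + (⅕ - 1*5)) = -50*√(-3 + (⅕ - 5)) = -50*√(-3 - 24/5) = -10*I*√195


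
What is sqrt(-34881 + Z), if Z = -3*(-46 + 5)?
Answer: 3*I*sqrt(3862) ≈ 186.44*I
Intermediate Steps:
Z = 123 (Z = -3*(-41) = 123)
sqrt(-34881 + Z) = sqrt(-34881 + 123) = sqrt(-34758) = 3*I*sqrt(3862)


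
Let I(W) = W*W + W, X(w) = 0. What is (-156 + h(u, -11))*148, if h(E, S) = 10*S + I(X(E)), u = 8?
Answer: -39368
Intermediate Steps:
I(W) = W + W² (I(W) = W² + W = W + W²)
h(E, S) = 10*S (h(E, S) = 10*S + 0*(1 + 0) = 10*S + 0*1 = 10*S + 0 = 10*S)
(-156 + h(u, -11))*148 = (-156 + 10*(-11))*148 = (-156 - 110)*148 = -266*148 = -39368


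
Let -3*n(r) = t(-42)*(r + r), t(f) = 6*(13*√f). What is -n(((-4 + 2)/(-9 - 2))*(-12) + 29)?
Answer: 15340*I*√42/11 ≈ 9037.7*I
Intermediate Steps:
t(f) = 78*√f
n(r) = -52*I*r*√42 (n(r) = -78*√(-42)*(r + r)/3 = -78*(I*√42)*2*r/3 = -78*I*√42*2*r/3 = -52*I*r*√42)
-n(((-4 + 2)/(-9 - 2))*(-12) + 29) = -(-52)*I*(((-4 + 2)/(-9 - 2))*(-12) + 29)*√42 = -(-52)*I*(-2/(-11)*(-12) + 29)*√42 = -(-52)*I*(-2*(-1/11)*(-12) + 29)*√42 = -(-52)*I*((2/11)*(-12) + 29)*√42 = -(-52)*I*(-24/11 + 29)*√42 = -(-52)*I*295*√42/11 = -(-15340)*I*√42/11 = 15340*I*√42/11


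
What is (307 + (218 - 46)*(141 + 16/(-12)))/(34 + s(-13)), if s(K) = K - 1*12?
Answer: 72989/27 ≈ 2703.3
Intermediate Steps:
s(K) = -12 + K (s(K) = K - 12 = -12 + K)
(307 + (218 - 46)*(141 + 16/(-12)))/(34 + s(-13)) = (307 + (218 - 46)*(141 + 16/(-12)))/(34 + (-12 - 13)) = (307 + 172*(141 + 16*(-1/12)))/(34 - 25) = (307 + 172*(141 - 4/3))/9 = (307 + 172*(419/3))*(⅑) = (307 + 72068/3)*(⅑) = (72989/3)*(⅑) = 72989/27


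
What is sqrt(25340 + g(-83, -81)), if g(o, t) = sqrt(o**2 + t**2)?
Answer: sqrt(25340 + 5*sqrt(538)) ≈ 159.55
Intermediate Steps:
sqrt(25340 + g(-83, -81)) = sqrt(25340 + sqrt((-83)**2 + (-81)**2)) = sqrt(25340 + sqrt(6889 + 6561)) = sqrt(25340 + sqrt(13450)) = sqrt(25340 + 5*sqrt(538))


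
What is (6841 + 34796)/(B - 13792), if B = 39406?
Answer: 13879/8538 ≈ 1.6256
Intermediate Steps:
(6841 + 34796)/(B - 13792) = (6841 + 34796)/(39406 - 13792) = 41637/25614 = 41637*(1/25614) = 13879/8538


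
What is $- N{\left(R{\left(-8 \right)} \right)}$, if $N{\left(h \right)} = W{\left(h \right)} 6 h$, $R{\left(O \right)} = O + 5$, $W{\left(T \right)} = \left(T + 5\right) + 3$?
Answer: $90$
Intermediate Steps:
$W{\left(T \right)} = 8 + T$ ($W{\left(T \right)} = \left(5 + T\right) + 3 = 8 + T$)
$R{\left(O \right)} = 5 + O$
$N{\left(h \right)} = h \left(48 + 6 h\right)$ ($N{\left(h \right)} = \left(8 + h\right) 6 h = \left(48 + 6 h\right) h = h \left(48 + 6 h\right)$)
$- N{\left(R{\left(-8 \right)} \right)} = - 6 \left(5 - 8\right) \left(8 + \left(5 - 8\right)\right) = - 6 \left(-3\right) \left(8 - 3\right) = - 6 \left(-3\right) 5 = \left(-1\right) \left(-90\right) = 90$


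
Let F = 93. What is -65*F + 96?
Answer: -5949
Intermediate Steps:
-65*F + 96 = -65*93 + 96 = -6045 + 96 = -5949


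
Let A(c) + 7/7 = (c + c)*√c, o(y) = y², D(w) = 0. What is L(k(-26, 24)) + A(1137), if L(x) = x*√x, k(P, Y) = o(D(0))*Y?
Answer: -1 + 2274*√1137 ≈ 76677.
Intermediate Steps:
k(P, Y) = 0 (k(P, Y) = 0²*Y = 0*Y = 0)
A(c) = -1 + 2*c^(3/2) (A(c) = -1 + (c + c)*√c = -1 + (2*c)*√c = -1 + 2*c^(3/2))
L(x) = x^(3/2)
L(k(-26, 24)) + A(1137) = 0^(3/2) + (-1 + 2*1137^(3/2)) = 0 + (-1 + 2*(1137*√1137)) = 0 + (-1 + 2274*√1137) = -1 + 2274*√1137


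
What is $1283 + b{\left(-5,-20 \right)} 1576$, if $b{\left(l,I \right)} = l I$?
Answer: $158883$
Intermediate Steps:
$b{\left(l,I \right)} = I l$
$1283 + b{\left(-5,-20 \right)} 1576 = 1283 + \left(-20\right) \left(-5\right) 1576 = 1283 + 100 \cdot 1576 = 1283 + 157600 = 158883$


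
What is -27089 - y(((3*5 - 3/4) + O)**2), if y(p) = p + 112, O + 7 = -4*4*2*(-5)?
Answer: -882777/16 ≈ -55174.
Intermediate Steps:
O = 153 (O = -7 - 4*4*2*(-5) = -7 - 32*(-5) = -7 + 160 = 153)
y(p) = 112 + p
-27089 - y(((3*5 - 3/4) + O)**2) = -27089 - (112 + ((3*5 - 3/4) + 153)**2) = -27089 - (112 + ((15 - 3*1/4) + 153)**2) = -27089 - (112 + ((15 - 3/4) + 153)**2) = -27089 - (112 + (57/4 + 153)**2) = -27089 - (112 + (669/4)**2) = -27089 - (112 + 447561/16) = -27089 - 1*449353/16 = -27089 - 449353/16 = -882777/16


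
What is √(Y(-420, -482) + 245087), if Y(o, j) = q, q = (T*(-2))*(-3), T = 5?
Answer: √245117 ≈ 495.09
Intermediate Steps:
q = 30 (q = (5*(-2))*(-3) = -10*(-3) = 30)
Y(o, j) = 30
√(Y(-420, -482) + 245087) = √(30 + 245087) = √245117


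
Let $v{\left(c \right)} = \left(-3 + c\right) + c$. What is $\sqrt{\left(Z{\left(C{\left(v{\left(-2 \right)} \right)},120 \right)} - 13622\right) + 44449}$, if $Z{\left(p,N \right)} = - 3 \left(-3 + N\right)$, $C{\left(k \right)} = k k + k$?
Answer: $2 \sqrt{7619} \approx 174.57$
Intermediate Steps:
$v{\left(c \right)} = -3 + 2 c$
$C{\left(k \right)} = k + k^{2}$ ($C{\left(k \right)} = k^{2} + k = k + k^{2}$)
$Z{\left(p,N \right)} = 9 - 3 N$
$\sqrt{\left(Z{\left(C{\left(v{\left(-2 \right)} \right)},120 \right)} - 13622\right) + 44449} = \sqrt{\left(\left(9 - 360\right) - 13622\right) + 44449} = \sqrt{\left(-351 - 13622\right) + 44449} = \sqrt{-13973 + 44449} = \sqrt{30476} = 2 \sqrt{7619}$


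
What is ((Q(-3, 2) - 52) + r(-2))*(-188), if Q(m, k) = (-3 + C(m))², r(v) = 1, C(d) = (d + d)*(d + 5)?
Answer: -32712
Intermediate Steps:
C(d) = 2*d*(5 + d) (C(d) = (2*d)*(5 + d) = 2*d*(5 + d))
Q(m, k) = (-3 + 2*m*(5 + m))²
((Q(-3, 2) - 52) + r(-2))*(-188) = (((-3 + 2*(-3)*(5 - 3))² - 52) + 1)*(-188) = (((-3 + 2*(-3)*2)² - 52) + 1)*(-188) = (((-3 - 12)² - 52) + 1)*(-188) = (((-15)² - 52) + 1)*(-188) = ((225 - 52) + 1)*(-188) = (173 + 1)*(-188) = 174*(-188) = -32712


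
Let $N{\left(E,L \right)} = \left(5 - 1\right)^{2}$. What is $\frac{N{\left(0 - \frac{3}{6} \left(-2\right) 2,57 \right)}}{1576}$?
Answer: $\frac{2}{197} \approx 0.010152$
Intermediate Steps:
$N{\left(E,L \right)} = 16$ ($N{\left(E,L \right)} = 4^{2} = 16$)
$\frac{N{\left(0 - \frac{3}{6} \left(-2\right) 2,57 \right)}}{1576} = \frac{16}{1576} = 16 \cdot \frac{1}{1576} = \frac{2}{197}$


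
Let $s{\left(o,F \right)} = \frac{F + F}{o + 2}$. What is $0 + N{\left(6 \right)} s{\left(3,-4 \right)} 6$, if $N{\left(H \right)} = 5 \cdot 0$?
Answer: $0$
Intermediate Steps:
$N{\left(H \right)} = 0$
$s{\left(o,F \right)} = \frac{2 F}{2 + o}$
$0 + N{\left(6 \right)} s{\left(3,-4 \right)} 6 = 0 + 0 \cdot 2 \left(-4\right) \frac{1}{2 + 3} \cdot 6 = 0 + 0 \cdot 2 \left(-4\right) \frac{1}{5} \cdot 6 = 0 + 0 \left(\left(- \frac{8}{5}\right) 6\right) = 0 + 0 \left(- \frac{48}{5}\right) = 0 + 0 = 0$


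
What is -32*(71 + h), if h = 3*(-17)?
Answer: -640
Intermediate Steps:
h = -51
-32*(71 + h) = -32*(71 - 51) = -32*20 = -640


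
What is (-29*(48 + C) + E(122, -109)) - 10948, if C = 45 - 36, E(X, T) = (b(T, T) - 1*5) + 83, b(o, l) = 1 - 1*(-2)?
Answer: -12520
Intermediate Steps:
b(o, l) = 3 (b(o, l) = 1 + 2 = 3)
E(X, T) = 81 (E(X, T) = (3 - 1*5) + 83 = (3 - 5) + 83 = -2 + 83 = 81)
C = 9
(-29*(48 + C) + E(122, -109)) - 10948 = (-29*(48 + 9) + 81) - 10948 = (-29*57 + 81) - 10948 = (-1653 + 81) - 10948 = -1572 - 10948 = -12520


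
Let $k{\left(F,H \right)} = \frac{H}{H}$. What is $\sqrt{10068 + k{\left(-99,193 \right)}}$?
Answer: $\sqrt{10069} \approx 100.34$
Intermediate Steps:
$k{\left(F,H \right)} = 1$
$\sqrt{10068 + k{\left(-99,193 \right)}} = \sqrt{10068 + 1} = \sqrt{10069}$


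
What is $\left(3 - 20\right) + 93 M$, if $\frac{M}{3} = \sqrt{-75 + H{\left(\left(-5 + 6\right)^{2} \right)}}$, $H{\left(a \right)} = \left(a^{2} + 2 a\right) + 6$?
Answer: $-17 + 279 i \sqrt{66} \approx -17.0 + 2266.6 i$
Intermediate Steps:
$H{\left(a \right)} = 6 + a^{2} + 2 a$
$M = 3 i \sqrt{66}$ ($M = 3 \sqrt{-75 + \left(6 + \left(\left(-5 + 6\right)^{2}\right)^{2} + 2 \left(-5 + 6\right)^{2}\right)} = 3 \sqrt{-75 + \left(6 + \left(1^{2}\right)^{2} + 2 \cdot 1^{2}\right)} = 3 \sqrt{-75 + \left(6 + 1^{2} + 2 \cdot 1\right)} = 3 \sqrt{-75 + \left(6 + 1 + 2\right)} = 3 \sqrt{-75 + 9} = 3 \sqrt{-66} = 3 i \sqrt{66} \approx 24.372 i$)
$\left(3 - 20\right) + 93 M = \left(3 - 20\right) + 93 \cdot 3 i \sqrt{66} = \left(3 - 20\right) + 279 i \sqrt{66} = -17 + 279 i \sqrt{66}$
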